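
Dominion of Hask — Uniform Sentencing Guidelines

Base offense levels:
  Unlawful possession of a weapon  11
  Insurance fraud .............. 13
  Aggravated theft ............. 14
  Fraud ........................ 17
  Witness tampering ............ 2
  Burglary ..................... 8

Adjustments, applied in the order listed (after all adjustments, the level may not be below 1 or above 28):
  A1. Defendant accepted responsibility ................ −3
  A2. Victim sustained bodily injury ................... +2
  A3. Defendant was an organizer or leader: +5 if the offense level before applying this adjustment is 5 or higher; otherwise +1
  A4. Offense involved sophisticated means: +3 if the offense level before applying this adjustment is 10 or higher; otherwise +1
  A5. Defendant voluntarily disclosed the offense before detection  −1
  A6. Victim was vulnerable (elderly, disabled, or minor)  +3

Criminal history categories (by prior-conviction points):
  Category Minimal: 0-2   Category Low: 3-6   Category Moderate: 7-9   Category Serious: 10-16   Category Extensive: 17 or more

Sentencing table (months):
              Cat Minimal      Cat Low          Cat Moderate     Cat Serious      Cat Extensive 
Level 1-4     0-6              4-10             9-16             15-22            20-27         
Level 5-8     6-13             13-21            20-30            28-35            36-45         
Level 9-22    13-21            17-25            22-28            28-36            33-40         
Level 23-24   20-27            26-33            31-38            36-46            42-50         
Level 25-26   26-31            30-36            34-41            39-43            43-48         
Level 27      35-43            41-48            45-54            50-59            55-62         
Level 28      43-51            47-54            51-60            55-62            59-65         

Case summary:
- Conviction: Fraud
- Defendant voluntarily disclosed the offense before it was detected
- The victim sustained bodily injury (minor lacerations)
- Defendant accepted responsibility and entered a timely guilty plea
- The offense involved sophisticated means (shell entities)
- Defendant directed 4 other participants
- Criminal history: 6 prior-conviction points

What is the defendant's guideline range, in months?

Base offense level for fraud: 17.
A1 applies: 17 − 3 = 14.
A2 applies: 14 + 2 = 16.
A3 applies (level before this adjustment is 16 ≥ 5, so +5): 16 + 5 = 21.
A4 applies (level before this adjustment is 21 ≥ 10, so +3): 21 + 3 = 24.
A5 applies: 24 − 1 = 23.
A6 does not apply.
Final offense level: 23.
Criminal history: 6 prior points → Category Low (3-6).
Level 23 falls in the 23-24 band.
Grid: Level 23-24 × Category Low = 26-33 months.

26-33 months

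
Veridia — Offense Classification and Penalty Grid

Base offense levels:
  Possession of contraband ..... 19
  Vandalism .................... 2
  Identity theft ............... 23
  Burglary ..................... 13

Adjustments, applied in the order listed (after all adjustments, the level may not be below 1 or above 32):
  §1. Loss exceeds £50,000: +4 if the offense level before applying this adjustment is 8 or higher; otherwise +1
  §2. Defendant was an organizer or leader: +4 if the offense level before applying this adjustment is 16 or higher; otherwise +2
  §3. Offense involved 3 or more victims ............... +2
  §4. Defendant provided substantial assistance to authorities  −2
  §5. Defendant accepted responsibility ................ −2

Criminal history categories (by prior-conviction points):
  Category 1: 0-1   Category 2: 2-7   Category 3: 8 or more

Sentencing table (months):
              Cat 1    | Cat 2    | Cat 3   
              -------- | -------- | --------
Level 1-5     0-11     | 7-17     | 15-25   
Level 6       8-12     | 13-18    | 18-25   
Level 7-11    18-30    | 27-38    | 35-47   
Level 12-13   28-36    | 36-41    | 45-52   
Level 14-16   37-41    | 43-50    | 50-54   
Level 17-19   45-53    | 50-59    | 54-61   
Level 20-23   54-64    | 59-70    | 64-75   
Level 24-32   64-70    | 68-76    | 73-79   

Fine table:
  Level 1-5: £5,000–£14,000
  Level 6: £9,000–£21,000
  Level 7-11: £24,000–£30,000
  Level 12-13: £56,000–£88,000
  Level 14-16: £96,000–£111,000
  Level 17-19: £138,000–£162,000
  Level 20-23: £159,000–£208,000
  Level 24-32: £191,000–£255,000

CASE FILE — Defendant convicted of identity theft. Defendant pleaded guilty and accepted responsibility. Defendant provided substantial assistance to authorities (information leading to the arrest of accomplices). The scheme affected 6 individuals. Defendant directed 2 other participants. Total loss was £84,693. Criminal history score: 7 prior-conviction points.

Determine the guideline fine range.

£191,000–£255,000

Base offense level for identity theft: 23.
§1 applies (level before this adjustment is 23 ≥ 8, so +4): 23 + 4 = 27.
§2 applies (level before this adjustment is 27 ≥ 16, so +4): 27 + 4 = 31.
§3 applies: 31 + 2 = 33.
§4 applies: 33 − 2 = 31.
§5 applies: 31 − 2 = 29.
Final offense level: 29.
Level 29 falls in the 24-32 band.
Fine table: Level 24-32 → £191,000–£255,000.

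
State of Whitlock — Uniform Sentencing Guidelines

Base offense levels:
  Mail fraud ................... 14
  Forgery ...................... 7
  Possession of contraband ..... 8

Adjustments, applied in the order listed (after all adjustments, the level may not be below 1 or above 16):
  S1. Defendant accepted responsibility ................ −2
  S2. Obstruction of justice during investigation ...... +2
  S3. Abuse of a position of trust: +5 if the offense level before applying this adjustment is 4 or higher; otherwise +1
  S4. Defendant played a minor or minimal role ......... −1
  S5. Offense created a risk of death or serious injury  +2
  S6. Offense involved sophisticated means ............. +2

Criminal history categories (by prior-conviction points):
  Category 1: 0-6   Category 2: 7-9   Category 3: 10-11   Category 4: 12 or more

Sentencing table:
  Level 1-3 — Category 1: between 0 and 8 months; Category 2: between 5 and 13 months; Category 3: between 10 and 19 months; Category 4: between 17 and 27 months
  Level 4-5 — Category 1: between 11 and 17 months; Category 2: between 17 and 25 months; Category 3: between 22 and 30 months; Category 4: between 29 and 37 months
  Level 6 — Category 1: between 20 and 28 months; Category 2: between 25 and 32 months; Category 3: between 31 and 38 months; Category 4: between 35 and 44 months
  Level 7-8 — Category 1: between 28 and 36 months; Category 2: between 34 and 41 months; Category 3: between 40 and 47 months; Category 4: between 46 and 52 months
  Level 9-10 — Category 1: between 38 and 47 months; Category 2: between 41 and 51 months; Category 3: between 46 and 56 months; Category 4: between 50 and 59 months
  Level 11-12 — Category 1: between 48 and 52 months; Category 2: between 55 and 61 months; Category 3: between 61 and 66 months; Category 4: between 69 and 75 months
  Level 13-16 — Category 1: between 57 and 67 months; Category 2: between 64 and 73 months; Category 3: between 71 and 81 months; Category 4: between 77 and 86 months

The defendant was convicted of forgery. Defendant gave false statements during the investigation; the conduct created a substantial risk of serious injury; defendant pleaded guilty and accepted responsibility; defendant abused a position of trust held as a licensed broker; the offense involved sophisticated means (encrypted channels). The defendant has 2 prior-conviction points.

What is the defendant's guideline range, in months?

Base offense level for forgery: 7.
S1 applies: 7 − 2 = 5.
S2 applies: 5 + 2 = 7.
S3 applies (level before this adjustment is 7 ≥ 4, so +5): 7 + 5 = 12.
S5 applies: 12 + 2 = 14.
S6 applies: 14 + 2 = 16.
Final offense level: 16.
Criminal history: 2 prior points → Category 1 (0-6).
Level 16 falls in the 13-16 band.
Grid: Level 13-16 × Category 1 = 57-67 months.

57-67 months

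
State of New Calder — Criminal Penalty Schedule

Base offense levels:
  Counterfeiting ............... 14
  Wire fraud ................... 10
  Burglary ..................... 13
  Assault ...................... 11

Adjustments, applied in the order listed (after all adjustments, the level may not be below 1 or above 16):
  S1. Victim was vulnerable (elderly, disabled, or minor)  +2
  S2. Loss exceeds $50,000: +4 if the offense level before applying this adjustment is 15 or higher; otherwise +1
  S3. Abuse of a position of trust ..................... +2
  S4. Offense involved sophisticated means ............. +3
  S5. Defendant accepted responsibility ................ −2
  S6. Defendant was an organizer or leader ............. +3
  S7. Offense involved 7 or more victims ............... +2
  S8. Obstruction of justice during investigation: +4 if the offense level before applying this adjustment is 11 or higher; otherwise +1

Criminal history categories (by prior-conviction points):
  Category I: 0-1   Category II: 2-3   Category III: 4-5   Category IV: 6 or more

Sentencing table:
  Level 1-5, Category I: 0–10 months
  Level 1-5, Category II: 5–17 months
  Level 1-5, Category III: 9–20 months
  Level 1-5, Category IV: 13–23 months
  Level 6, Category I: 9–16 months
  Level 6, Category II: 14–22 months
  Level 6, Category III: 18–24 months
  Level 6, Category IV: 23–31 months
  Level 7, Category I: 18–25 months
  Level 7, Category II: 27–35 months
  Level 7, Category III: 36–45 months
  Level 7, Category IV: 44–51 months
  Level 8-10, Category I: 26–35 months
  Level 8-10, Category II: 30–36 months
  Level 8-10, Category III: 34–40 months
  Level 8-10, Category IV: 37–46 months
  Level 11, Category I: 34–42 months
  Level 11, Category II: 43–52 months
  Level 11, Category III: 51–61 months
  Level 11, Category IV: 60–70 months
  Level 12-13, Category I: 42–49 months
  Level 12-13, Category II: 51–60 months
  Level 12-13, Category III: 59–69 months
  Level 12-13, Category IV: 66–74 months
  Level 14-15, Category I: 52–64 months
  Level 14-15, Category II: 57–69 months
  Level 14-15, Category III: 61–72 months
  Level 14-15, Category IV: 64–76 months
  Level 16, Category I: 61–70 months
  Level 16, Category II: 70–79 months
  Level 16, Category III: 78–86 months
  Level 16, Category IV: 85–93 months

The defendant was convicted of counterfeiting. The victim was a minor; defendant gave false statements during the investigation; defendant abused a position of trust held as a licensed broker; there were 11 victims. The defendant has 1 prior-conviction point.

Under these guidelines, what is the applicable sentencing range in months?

Base offense level for counterfeiting: 14.
S1 applies: 14 + 2 = 16.
S2 does not apply.
S3 applies: 16 + 2 = 18.
S6 does not apply.
S7 applies: 18 + 2 = 20.
S8 applies (level before this adjustment is 20 ≥ 11, so +4): 20 + 4 = 24.
Level 24 exceeds the maximum of 16; capped at 16.
Final offense level: 16.
Criminal history: 1 prior point → Category I (0-1).
Level 16 falls in the 16 band.
Grid: Level 16 × Category I = 61-70 months.

61-70 months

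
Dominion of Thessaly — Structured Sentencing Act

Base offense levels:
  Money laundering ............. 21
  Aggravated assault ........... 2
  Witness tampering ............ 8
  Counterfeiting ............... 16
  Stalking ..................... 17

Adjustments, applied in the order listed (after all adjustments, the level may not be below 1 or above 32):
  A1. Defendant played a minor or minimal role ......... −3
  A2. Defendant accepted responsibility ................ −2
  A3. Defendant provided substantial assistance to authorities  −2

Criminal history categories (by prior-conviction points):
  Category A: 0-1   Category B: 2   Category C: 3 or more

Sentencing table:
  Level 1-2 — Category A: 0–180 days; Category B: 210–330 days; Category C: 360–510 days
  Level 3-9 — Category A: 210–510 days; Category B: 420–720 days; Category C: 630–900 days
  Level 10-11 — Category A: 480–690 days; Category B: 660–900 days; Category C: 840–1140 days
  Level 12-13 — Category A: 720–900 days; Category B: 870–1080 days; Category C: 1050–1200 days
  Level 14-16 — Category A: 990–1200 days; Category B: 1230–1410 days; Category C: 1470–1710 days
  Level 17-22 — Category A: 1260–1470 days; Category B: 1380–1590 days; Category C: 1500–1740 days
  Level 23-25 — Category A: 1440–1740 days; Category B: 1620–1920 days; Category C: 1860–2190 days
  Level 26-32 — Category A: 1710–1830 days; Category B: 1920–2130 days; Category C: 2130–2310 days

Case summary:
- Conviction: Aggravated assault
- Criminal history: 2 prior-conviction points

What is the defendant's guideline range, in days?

Base offense level for aggravated assault: 2.
Final offense level: 2.
Criminal history: 2 prior points → Category B (2).
Level 2 falls in the 1-2 band.
Grid: Level 1-2 × Category B = 210-330 days.

210-330 days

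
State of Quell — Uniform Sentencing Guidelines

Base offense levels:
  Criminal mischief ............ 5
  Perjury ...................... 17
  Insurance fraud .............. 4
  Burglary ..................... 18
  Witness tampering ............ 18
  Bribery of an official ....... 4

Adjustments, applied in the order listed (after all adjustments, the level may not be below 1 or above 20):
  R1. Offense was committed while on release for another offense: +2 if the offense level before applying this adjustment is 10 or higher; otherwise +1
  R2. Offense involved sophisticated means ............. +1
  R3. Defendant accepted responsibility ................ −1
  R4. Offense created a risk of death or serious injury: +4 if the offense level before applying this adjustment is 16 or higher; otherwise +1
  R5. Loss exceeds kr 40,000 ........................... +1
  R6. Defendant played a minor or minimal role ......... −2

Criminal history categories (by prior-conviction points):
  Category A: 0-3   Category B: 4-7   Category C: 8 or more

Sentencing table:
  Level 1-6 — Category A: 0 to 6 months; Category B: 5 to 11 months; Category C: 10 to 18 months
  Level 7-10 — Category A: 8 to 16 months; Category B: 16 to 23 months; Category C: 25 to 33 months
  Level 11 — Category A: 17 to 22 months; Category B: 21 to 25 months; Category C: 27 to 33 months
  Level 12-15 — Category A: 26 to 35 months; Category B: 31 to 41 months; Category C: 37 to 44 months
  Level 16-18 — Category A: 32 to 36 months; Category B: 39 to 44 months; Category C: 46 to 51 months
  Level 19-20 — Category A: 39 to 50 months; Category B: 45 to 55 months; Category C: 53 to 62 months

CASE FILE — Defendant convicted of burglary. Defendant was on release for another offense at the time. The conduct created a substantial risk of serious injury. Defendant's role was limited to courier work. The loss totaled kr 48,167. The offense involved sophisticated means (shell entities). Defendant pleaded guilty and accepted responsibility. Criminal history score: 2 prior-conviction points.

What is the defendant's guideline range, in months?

Base offense level for burglary: 18.
R1 applies (level before this adjustment is 18 ≥ 10, so +2): 18 + 2 = 20.
R2 applies: 20 + 1 = 21.
R3 applies: 21 − 1 = 20.
R4 applies (level before this adjustment is 20 ≥ 16, so +4): 20 + 4 = 24.
R5 applies: 24 + 1 = 25.
R6 applies: 25 − 2 = 23.
Level 23 exceeds the maximum of 20; capped at 20.
Final offense level: 20.
Criminal history: 2 prior points → Category A (0-3).
Level 20 falls in the 19-20 band.
Grid: Level 19-20 × Category A = 39-50 months.

39-50 months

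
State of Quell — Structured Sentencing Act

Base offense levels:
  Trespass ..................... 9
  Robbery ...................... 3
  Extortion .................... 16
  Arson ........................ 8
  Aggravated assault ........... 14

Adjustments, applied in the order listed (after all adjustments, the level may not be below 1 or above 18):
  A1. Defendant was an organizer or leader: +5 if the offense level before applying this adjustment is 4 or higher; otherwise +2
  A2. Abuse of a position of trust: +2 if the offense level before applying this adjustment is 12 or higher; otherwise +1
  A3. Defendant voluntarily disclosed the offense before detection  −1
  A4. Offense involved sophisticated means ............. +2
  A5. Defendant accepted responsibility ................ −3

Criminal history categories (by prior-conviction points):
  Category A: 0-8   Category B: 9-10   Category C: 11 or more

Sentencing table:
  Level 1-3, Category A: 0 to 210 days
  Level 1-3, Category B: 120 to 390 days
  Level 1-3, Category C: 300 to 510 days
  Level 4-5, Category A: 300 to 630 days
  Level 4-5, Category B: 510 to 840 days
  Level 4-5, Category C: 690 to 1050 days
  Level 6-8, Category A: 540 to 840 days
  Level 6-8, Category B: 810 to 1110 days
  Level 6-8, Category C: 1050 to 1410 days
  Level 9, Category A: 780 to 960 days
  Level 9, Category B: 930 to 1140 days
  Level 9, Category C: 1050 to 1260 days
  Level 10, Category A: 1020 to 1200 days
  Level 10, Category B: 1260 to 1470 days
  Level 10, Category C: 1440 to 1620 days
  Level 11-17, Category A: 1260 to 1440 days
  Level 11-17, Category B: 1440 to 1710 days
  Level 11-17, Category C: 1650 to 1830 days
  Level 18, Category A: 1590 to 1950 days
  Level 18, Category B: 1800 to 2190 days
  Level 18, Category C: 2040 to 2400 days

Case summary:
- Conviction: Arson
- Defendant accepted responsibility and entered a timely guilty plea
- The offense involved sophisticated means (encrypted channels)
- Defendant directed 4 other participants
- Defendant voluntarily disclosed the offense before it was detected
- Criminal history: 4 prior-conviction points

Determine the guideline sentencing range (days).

Base offense level for arson: 8.
A1 applies (level before this adjustment is 8 ≥ 4, so +5): 8 + 5 = 13.
A2 does not apply.
A3 applies: 13 − 1 = 12.
A4 applies: 12 + 2 = 14.
A5 applies: 14 − 3 = 11.
Final offense level: 11.
Criminal history: 4 prior points → Category A (0-8).
Level 11 falls in the 11-17 band.
Grid: Level 11-17 × Category A = 1260-1440 days.

1260-1440 days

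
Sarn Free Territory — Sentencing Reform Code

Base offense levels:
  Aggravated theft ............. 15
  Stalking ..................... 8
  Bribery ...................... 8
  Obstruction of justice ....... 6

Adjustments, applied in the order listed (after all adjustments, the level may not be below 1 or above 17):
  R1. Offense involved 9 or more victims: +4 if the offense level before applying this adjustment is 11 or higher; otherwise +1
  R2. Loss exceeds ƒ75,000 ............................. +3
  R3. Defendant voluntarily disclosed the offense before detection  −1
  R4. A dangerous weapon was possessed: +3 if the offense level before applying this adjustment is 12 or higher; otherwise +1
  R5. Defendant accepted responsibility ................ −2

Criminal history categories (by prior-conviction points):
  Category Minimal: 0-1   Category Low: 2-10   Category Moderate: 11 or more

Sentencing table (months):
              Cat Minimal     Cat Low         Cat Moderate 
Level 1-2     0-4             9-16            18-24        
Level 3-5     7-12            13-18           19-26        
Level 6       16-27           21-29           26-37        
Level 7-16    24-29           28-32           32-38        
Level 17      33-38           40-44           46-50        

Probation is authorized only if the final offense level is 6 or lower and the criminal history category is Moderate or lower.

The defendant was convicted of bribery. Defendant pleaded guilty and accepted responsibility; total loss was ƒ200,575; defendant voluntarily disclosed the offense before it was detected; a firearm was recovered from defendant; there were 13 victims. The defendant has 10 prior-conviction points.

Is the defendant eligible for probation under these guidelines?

Base offense level for bribery: 8.
R1 applies (level before this adjustment is 8 < 11, so +1): 8 + 1 = 9.
R2 applies: 9 + 3 = 12.
R3 applies: 12 − 1 = 11.
R4 applies (level before this adjustment is 11 < 12, so +1): 11 + 1 = 12.
R5 applies: 12 − 2 = 10.
Final offense level: 10.
Criminal history: 10 prior points → Category Low (2-10).
Level 10 falls in the 7-16 band.
Grid: Level 7-16 × Category Low = 28-32 months.
Probation check: level 10 > 6 and category Low ≤ Moderate → not eligible.

No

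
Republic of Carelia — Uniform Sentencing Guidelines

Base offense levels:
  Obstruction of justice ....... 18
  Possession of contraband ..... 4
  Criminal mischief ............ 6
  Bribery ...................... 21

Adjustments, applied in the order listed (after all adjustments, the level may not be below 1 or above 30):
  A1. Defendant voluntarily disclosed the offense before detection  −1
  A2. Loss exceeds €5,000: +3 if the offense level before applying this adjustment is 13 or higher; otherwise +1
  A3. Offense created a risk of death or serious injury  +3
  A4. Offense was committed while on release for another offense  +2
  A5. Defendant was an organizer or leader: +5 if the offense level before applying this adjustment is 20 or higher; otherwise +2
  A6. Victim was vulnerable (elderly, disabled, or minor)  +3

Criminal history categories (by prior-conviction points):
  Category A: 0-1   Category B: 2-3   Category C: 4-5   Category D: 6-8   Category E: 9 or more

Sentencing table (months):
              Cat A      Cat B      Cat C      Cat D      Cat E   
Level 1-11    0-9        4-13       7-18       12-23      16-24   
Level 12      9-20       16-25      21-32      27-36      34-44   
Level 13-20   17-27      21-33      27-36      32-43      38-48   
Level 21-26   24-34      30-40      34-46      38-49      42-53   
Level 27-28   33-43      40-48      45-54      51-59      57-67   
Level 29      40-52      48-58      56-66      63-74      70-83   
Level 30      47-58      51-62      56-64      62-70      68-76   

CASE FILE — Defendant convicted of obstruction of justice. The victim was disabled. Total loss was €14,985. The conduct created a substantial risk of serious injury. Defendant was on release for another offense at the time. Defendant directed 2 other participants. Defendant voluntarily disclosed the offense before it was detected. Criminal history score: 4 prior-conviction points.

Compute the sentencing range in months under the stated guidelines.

Base offense level for obstruction of justice: 18.
A1 applies: 18 − 1 = 17.
A2 applies (level before this adjustment is 17 ≥ 13, so +3): 17 + 3 = 20.
A3 applies: 20 + 3 = 23.
A4 applies: 23 + 2 = 25.
A5 applies (level before this adjustment is 25 ≥ 20, so +5): 25 + 5 = 30.
A6 applies: 30 + 3 = 33.
Level 33 exceeds the maximum of 30; capped at 30.
Final offense level: 30.
Criminal history: 4 prior points → Category C (4-5).
Level 30 falls in the 30 band.
Grid: Level 30 × Category C = 56-64 months.

56-64 months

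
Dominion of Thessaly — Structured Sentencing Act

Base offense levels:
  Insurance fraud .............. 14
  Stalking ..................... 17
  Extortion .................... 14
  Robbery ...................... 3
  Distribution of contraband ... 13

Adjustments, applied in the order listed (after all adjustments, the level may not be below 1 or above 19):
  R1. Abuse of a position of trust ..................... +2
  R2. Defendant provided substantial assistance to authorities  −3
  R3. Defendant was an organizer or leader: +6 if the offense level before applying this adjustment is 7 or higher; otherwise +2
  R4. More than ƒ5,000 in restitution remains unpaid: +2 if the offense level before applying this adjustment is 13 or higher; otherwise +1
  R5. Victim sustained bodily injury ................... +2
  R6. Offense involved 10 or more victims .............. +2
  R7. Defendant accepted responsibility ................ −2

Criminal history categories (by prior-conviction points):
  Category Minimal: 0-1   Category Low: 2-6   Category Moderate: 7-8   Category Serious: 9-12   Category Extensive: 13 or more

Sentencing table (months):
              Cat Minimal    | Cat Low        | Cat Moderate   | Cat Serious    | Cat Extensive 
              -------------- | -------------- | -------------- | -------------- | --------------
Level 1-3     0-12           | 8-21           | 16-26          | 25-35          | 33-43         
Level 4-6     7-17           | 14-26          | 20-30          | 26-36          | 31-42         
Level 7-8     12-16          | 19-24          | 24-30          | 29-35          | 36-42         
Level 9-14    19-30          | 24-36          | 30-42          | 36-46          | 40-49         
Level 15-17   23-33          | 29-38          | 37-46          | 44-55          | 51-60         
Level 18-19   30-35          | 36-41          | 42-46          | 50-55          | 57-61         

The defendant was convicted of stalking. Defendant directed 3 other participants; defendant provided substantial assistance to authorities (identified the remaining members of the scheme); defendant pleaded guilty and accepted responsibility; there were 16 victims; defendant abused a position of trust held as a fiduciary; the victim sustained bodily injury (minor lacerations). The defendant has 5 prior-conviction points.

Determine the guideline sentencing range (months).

36-41 months

Base offense level for stalking: 17.
R1 applies: 17 + 2 = 19.
R2 applies: 19 − 3 = 16.
R3 applies (level before this adjustment is 16 ≥ 7, so +6): 16 + 6 = 22.
R4 does not apply.
R5 applies: 22 + 2 = 24.
R6 applies: 24 + 2 = 26.
R7 applies: 26 − 2 = 24.
Level 24 exceeds the maximum of 19; capped at 19.
Final offense level: 19.
Criminal history: 5 prior points → Category Low (2-6).
Level 19 falls in the 18-19 band.
Grid: Level 18-19 × Category Low = 36-41 months.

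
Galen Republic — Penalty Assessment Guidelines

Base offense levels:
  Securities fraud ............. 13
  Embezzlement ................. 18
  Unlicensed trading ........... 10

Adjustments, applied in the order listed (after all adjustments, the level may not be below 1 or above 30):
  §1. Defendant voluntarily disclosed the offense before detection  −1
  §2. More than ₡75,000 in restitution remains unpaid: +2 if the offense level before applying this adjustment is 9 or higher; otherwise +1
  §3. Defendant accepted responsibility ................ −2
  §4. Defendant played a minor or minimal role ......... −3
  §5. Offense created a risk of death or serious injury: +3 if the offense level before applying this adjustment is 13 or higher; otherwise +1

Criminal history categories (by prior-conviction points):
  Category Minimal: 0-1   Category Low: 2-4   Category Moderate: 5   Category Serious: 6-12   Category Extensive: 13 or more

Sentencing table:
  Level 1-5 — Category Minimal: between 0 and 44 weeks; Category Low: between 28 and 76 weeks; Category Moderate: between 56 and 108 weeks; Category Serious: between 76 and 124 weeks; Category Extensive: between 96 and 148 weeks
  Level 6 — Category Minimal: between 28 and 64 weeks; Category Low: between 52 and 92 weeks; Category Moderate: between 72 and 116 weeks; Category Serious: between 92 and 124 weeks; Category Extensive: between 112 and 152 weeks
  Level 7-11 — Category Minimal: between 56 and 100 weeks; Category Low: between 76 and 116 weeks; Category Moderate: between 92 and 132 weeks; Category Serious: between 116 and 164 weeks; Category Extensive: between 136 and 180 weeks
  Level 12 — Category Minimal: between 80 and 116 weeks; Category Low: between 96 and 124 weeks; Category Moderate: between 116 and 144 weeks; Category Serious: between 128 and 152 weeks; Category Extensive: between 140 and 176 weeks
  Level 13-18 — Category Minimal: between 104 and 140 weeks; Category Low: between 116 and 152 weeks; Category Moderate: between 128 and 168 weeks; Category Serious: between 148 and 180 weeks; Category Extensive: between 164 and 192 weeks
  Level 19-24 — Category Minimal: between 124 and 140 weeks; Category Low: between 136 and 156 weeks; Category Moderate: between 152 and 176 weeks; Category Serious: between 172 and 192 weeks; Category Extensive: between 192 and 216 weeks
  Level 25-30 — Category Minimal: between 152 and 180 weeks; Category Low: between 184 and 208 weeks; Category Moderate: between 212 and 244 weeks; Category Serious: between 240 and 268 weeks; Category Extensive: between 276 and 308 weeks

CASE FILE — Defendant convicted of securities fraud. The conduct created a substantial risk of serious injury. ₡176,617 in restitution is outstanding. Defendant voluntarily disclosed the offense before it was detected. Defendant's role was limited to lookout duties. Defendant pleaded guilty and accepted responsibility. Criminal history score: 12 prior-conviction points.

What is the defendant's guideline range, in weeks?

Base offense level for securities fraud: 13.
§1 applies: 13 − 1 = 12.
§2 applies (level before this adjustment is 12 ≥ 9, so +2): 12 + 2 = 14.
§3 applies: 14 − 2 = 12.
§4 applies: 12 − 3 = 9.
§5 applies (level before this adjustment is 9 < 13, so +1): 9 + 1 = 10.
Final offense level: 10.
Criminal history: 12 prior points → Category Serious (6-12).
Level 10 falls in the 7-11 band.
Grid: Level 7-11 × Category Serious = 116-164 weeks.

116-164 weeks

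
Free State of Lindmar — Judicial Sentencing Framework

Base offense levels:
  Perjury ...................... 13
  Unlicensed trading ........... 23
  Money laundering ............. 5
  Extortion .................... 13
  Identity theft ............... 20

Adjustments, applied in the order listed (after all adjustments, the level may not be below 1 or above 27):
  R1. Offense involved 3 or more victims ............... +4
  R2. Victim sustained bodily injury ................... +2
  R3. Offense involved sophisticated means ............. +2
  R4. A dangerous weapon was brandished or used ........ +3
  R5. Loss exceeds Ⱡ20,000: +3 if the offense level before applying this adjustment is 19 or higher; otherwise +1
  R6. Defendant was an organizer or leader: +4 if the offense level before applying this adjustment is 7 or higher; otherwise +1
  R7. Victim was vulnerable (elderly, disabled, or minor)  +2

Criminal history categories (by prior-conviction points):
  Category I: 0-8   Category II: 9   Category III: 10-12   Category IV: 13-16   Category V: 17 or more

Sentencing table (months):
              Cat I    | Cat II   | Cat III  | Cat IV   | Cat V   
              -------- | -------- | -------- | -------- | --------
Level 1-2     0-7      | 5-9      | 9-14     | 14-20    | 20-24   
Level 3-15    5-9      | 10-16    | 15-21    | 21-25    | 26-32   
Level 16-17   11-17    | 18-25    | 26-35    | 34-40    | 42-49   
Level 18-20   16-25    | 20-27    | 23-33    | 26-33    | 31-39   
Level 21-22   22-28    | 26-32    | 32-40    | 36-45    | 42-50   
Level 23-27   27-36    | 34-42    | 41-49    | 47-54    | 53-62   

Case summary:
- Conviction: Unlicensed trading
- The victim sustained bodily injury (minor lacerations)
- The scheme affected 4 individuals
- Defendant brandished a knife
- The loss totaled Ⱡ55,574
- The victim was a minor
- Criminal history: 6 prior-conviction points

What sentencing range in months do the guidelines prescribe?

Base offense level for unlicensed trading: 23.
R1 applies: 23 + 4 = 27.
R2 applies: 27 + 2 = 29.
R3 does not apply.
R4 applies: 29 + 3 = 32.
R5 applies (level before this adjustment is 32 ≥ 19, so +3): 32 + 3 = 35.
R7 applies: 35 + 2 = 37.
Level 37 exceeds the maximum of 27; capped at 27.
Final offense level: 27.
Criminal history: 6 prior points → Category I (0-8).
Level 27 falls in the 23-27 band.
Grid: Level 23-27 × Category I = 27-36 months.

27-36 months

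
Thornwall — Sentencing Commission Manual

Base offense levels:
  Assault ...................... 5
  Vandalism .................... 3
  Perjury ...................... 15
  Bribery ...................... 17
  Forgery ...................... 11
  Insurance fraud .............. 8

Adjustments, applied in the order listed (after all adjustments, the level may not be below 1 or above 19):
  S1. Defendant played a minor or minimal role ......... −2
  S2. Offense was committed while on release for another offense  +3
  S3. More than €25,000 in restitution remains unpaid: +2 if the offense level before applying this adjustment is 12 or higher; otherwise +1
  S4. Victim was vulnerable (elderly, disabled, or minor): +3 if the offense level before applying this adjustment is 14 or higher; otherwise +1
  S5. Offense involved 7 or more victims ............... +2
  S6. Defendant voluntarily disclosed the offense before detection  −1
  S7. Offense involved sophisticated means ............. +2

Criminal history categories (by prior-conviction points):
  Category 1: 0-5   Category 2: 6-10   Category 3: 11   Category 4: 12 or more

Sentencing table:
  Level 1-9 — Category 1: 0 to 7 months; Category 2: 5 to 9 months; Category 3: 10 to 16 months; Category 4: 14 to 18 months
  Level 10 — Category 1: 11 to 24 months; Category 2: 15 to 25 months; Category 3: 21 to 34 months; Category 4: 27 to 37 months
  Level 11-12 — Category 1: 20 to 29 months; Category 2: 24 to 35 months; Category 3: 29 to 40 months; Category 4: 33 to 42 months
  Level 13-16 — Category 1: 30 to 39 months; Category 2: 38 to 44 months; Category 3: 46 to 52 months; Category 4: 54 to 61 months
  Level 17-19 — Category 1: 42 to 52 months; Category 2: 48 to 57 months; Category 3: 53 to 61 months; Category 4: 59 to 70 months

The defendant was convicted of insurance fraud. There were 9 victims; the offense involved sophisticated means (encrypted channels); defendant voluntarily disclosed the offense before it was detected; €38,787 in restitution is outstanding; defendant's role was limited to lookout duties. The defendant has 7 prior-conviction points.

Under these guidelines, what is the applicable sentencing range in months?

Base offense level for insurance fraud: 8.
S1 applies: 8 − 2 = 6.
S3 applies (level before this adjustment is 6 < 12, so +1): 6 + 1 = 7.
S4 does not apply.
S5 applies: 7 + 2 = 9.
S6 applies: 9 − 1 = 8.
S7 applies: 8 + 2 = 10.
Final offense level: 10.
Criminal history: 7 prior points → Category 2 (6-10).
Level 10 falls in the 10 band.
Grid: Level 10 × Category 2 = 15-25 months.

15-25 months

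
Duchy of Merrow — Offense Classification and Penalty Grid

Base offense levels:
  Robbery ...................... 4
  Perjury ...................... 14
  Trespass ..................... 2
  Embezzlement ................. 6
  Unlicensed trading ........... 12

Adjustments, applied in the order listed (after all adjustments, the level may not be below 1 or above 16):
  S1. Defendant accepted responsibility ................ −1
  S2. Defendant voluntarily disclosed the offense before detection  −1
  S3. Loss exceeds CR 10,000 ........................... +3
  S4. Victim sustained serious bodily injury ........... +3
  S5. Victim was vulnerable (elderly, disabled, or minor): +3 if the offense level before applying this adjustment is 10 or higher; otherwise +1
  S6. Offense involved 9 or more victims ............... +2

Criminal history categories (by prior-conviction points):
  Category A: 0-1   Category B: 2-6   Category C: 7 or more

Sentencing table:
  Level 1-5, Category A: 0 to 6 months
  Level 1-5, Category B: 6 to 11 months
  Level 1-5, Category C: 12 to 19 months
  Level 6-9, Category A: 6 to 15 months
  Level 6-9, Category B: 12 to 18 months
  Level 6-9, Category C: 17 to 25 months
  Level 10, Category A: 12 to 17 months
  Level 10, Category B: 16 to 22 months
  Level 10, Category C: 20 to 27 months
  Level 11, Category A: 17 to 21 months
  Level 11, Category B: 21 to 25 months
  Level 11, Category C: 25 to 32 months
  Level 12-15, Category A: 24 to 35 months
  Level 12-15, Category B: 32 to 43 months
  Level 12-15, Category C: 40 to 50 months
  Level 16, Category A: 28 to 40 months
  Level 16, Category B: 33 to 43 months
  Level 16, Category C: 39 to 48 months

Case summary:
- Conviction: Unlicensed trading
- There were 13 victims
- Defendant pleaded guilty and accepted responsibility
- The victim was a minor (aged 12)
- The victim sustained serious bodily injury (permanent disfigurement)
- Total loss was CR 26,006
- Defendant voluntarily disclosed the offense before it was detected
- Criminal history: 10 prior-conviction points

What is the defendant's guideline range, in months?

39-48 months

Base offense level for unlicensed trading: 12.
S1 applies: 12 − 1 = 11.
S2 applies: 11 − 1 = 10.
S3 applies: 10 + 3 = 13.
S4 applies: 13 + 3 = 16.
S5 applies (level before this adjustment is 16 ≥ 10, so +3): 16 + 3 = 19.
S6 applies: 19 + 2 = 21.
Level 21 exceeds the maximum of 16; capped at 16.
Final offense level: 16.
Criminal history: 10 prior points → Category C (7+).
Level 16 falls in the 16 band.
Grid: Level 16 × Category C = 39-48 months.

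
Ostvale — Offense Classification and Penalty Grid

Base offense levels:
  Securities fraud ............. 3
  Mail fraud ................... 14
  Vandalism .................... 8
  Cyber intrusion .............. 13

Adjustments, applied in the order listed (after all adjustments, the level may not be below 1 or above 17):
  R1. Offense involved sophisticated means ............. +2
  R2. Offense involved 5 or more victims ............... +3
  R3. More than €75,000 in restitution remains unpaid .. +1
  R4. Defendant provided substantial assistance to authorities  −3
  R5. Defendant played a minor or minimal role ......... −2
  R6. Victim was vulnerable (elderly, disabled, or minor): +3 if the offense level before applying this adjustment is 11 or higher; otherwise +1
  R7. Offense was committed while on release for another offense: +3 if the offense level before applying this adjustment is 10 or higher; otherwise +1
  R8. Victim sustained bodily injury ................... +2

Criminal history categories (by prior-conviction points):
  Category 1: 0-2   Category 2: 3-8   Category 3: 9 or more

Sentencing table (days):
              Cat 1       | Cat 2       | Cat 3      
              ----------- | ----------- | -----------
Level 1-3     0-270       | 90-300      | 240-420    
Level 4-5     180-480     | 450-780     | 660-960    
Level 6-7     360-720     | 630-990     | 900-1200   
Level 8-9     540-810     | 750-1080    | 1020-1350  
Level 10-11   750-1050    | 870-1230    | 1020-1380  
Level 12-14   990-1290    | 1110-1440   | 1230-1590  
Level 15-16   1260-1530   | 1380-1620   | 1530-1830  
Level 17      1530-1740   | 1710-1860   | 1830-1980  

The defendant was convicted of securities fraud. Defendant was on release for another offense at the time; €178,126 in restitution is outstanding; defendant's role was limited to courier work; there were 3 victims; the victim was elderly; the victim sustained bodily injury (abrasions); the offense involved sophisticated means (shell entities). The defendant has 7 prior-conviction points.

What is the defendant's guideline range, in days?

Base offense level for securities fraud: 3.
R1 applies: 3 + 2 = 5.
R2 does not apply.
R3 applies: 5 + 1 = 6.
R5 applies: 6 − 2 = 4.
R6 applies (level before this adjustment is 4 < 11, so +1): 4 + 1 = 5.
R7 applies (level before this adjustment is 5 < 10, so +1): 5 + 1 = 6.
R8 applies: 6 + 2 = 8.
Final offense level: 8.
Criminal history: 7 prior points → Category 2 (3-8).
Level 8 falls in the 8-9 band.
Grid: Level 8-9 × Category 2 = 750-1080 days.

750-1080 days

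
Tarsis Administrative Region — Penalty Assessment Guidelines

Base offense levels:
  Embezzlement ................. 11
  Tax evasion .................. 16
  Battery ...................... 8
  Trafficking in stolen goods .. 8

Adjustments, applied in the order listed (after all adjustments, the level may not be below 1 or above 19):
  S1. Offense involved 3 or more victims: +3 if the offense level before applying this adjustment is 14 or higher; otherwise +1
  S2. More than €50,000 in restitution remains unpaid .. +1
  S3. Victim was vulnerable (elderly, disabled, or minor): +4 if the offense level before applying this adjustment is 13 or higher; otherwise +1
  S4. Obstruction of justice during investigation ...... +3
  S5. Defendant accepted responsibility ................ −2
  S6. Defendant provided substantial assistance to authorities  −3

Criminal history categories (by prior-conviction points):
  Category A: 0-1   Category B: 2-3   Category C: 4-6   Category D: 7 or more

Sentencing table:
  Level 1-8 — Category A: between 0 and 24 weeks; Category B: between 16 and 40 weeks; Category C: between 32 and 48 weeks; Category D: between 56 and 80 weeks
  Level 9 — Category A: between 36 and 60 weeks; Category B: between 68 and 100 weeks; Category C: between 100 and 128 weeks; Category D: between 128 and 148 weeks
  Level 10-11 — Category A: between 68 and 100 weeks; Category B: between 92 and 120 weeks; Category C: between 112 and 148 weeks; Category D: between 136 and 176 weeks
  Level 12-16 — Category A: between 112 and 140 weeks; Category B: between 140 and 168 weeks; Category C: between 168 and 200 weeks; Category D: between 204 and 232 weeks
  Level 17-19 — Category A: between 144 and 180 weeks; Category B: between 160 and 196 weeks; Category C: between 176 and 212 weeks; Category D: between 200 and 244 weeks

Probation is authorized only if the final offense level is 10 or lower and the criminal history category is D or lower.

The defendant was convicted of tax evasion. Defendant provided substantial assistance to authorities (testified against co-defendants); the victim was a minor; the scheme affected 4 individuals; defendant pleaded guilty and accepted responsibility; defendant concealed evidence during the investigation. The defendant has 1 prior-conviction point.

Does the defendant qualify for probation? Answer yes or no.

No

Base offense level for tax evasion: 16.
S1 applies (level before this adjustment is 16 ≥ 14, so +3): 16 + 3 = 19.
S3 applies (level before this adjustment is 19 ≥ 13, so +4): 19 + 4 = 23.
S4 applies: 23 + 3 = 26.
S5 applies: 26 − 2 = 24.
S6 applies: 24 − 3 = 21.
Level 21 exceeds the maximum of 19; capped at 19.
Final offense level: 19.
Criminal history: 1 prior point → Category A (0-1).
Level 19 falls in the 17-19 band.
Grid: Level 17-19 × Category A = 144-180 weeks.
Probation check: level 19 > 10 and category A ≤ D → not eligible.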